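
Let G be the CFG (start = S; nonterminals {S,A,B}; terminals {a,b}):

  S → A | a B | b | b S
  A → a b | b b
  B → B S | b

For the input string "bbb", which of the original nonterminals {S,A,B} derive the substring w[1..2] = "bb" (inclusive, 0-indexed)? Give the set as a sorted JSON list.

Convert to CNF:
  S -> T0 B | T0 T1 | T1 S | T1 T1 | b
  A -> T0 T1 | T1 T1
  B -> B S | b
  T0 -> a
  T1 -> b

CYK fill — only the sub-triangle for w[1..2]:
  [1..1]={B,S,T1}  "b"  orig:{B,S}
  [2..2]={B,S,T1}  "b"  orig:{B,S}
  [1..2]={A,B,S}  "bb"

Original NTs in T[1,2] deriving "bb": ["A", "B", "S"]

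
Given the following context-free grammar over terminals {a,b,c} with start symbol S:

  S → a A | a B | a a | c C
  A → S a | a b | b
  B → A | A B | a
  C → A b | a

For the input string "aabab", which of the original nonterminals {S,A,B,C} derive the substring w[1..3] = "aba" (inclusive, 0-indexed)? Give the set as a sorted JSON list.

CNF form of G:
  S -> T0 A | T0 B | T0 T0 | T2 C
  A -> S T0 | T0 T1 | b
  B -> A B | S T0 | T0 T1 | a | b
  C -> A T1 | a
  T0 -> a
  T1 -> b
  T2 -> c

Fill CYK table bottom-up (cells [i..j] with 1 ≤ i ≤ j ≤ 3 only):
  cell(1,1) a: {B,C,T0}  orig:{B,C}
  cell(2,2) b: {A,B,T1}  orig:{A,B}
  cell(3,3) a: {B,C,T0}  orig:{B,C}
  cell(1,2) ab: {A,B,S}
  cell(2,3) ba: {B}
  cell(1,3) aba: {A,B,S}

Original NTs in T[1,3] deriving "aba": ["A", "B", "S"]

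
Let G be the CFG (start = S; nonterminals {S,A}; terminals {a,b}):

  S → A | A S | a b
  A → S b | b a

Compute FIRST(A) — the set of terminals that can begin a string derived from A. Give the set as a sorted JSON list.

FIRST sets, iterate to fixpoint:
[1]
  A via A→b a: +{b}
  S via S→A: +{b}
  S via S→a b: +{a}
  S: {a,b}  A: {b}
[2]
  A via A→S b: +{a}
  S: {a,b}  A: {a,b}
[3] (stable)
  S: {a,b}  A: {a,b}

FIRST(A) = ["a", "b"]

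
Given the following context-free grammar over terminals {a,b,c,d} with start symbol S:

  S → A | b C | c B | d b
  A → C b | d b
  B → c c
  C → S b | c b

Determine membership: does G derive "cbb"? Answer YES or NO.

CNF form of G:
  S -> C T0 | T0 C | T1 T0 | T2 B
  A -> C T0 | T1 T0
  B -> T2 T2
  C -> S T0 | T2 T0
  T0 -> b
  T1 -> d
  T2 -> c

CYK fill:
  T[0,0] 'c' = {T2}  orig:{}
  T[1,1] 'b' = {T0}  orig:{}
  T[2,2] 'b' = {T0}  orig:{}
  T[0,1] 'cb' = {C}
  T[1,2] 'bb' = ∅
  T[0,2] 'cbb' = {A,S}

S ∈ T[0,2] ⇒ YES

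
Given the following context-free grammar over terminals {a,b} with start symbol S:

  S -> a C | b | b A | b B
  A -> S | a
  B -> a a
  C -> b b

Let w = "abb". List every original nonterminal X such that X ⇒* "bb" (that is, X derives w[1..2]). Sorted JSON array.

CNF form of G:
  S -> T0 C | T1 A | T1 B | b
  A -> T0 C | T1 A | T1 B | a | b
  B -> T0 T0
  C -> T1 T1
  T0 -> a
  T1 -> b

CYK table (by increasing span) — only the sub-triangle for w[1..2]:
  cell(1,1) b: {A,S,T1}  orig:{A,S}
  cell(2,2) b: {A,S,T1}  orig:{A,S}
  cell(1,2) bb: {A,C,S}

Original NTs in T[1,2] deriving "bb": ["A", "C", "S"]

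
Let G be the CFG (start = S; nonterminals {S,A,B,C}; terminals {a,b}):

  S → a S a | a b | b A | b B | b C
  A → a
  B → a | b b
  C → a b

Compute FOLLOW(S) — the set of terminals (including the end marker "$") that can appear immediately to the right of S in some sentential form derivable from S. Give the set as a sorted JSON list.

FIRST iteration:
[1]
  A via A→a: +{a}
  B via B→a: +{a}
  B via B→b b: +{b}
  C via C→a b: +{a}
  S via S→a S a: +{a}
  S via S→b A: +{b}
  S: {a,b}  A: {a}  B: {a,b}  C: {a}
[2] (stable)
  S: {a,b}  A: {a}  B: {a,b}  C: {a}

FOLLOW iteration:
seed FOLLOW(S) with $
iter 1:
  S→a S a: FOLLOW(S) ⊇ FIRST(a) = {a}; new: +{a}
  S→b A: FOLLOW(A) ⊇ FOLLOW(S) ⊇ {$,a}; new: +{$,a}
  S→b B: FOLLOW(B) ⊇ FOLLOW(S) ⊇ {$,a}; new: +{$,a}
  S→b C: FOLLOW(C) ⊇ FOLLOW(S) ⊇ {$,a}; new: +{$,a}
  S: {$,a}  A: {$,a}  B: {$,a}  C: {$,a}
iter 2: — fixpoint
  S: {$,a}  A: {$,a}  B: {$,a}  C: {$,a}

FOLLOW(S) = ["$", "a"]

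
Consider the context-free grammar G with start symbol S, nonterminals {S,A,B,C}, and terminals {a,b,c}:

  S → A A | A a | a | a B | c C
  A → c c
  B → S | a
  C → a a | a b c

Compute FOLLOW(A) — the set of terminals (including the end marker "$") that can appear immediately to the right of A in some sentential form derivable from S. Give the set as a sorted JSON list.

Compute FIRST by fixpoint:
[1]
  A via A→c c: +{c}
  B via B→a: +{a}
  C via C→a a: +{a}
  S via S→A A: +{c}
  S via S→a: +{a}
  FIRST(S)={a,c}  FIRST(A)={c}  FIRST(B)={a}  FIRST(C)={a}
[2]
  B via B→S: +{c}
  FIRST(S)={a,c}  FIRST(A)={c}  FIRST(B)={a,c}  FIRST(C)={a}
[3] (no change)
  FIRST(S)={a,c}  FIRST(A)={c}  FIRST(B)={a,c}  FIRST(C)={a}

Compute FOLLOW by fixpoint:
FOLLOW(S) := {$}
iter 1:
  S→A A: FOLLOW(A) ⊇ FIRST(A) = {c}; new: +{c}
  S→A A: FOLLOW(A) ⊇ FOLLOW(S) ⊇ {$}; new: +{$}
  S→A a: FOLLOW(A) ⊇ FIRST(a) = {a}; new: +{a}
  S→a B: FOLLOW(B) ⊇ FOLLOW(S) ⊇ {$}; new: +{$}
  S→c C: FOLLOW(C) ⊇ FOLLOW(S) ⊇ {$}; new: +{$}
  FOLLOW[S]={$}  FOLLOW[A]={$,a,c}  FOLLOW[B]={$}  FOLLOW[C]={$}
iter 2: — fixpoint
  FOLLOW[S]={$}  FOLLOW[A]={$,a,c}  FOLLOW[B]={$}  FOLLOW[C]={$}

FOLLOW(A) = ["$", "a", "c"]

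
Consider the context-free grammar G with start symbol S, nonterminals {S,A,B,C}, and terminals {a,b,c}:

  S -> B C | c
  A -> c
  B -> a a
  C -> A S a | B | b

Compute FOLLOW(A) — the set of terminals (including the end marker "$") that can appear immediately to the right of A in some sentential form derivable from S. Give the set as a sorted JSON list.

FIRST iteration:
round 1:
  A via A→c: +{c}
  B via B→a a: +{a}
  C via C→A S a: +{c}
  C via C→B: +{a}
  C via C→b: +{b}
  S via S→B C: +{a}
  S via S→c: +{c}
  S: {a,c}  A: {c}  B: {a}  C: {a,b,c}
round 2: (no change)
  S: {a,c}  A: {c}  B: {a}  C: {a,b,c}

FOLLOW iteration:
initialize: $ ∈ FOLLOW(S)
round 1:
  C→A S a: FOLLOW(A) ⊇ FIRST(S) = {a,c}; new: +{a,c}
  C→A S a: FOLLOW(S) ⊇ FIRST(a) = {a}; new: +{a}
  S→B C: FOLLOW(B) ⊇ FIRST(C) = {a,b,c}; new: +{a,b,c}
  S→B C: FOLLOW(C) ⊇ FOLLOW(S) ⊇ {$,a}; new: +{$,a}
  FOLLOW(S)={$,a}  FOLLOW(A)={a,c}  FOLLOW(B)={a,b,c}  FOLLOW(C)={$,a}
round 2:
  C→B: FOLLOW(B) ⊇ FOLLOW(C) ⊇ {$,a}; new: +{$}
  FOLLOW(S)={$,a}  FOLLOW(A)={a,c}  FOLLOW(B)={$,a,b,c}  FOLLOW(C)={$,a}
round 3: (stable)
  FOLLOW(S)={$,a}  FOLLOW(A)={a,c}  FOLLOW(B)={$,a,b,c}  FOLLOW(C)={$,a}

FOLLOW(A) = ["a", "c"]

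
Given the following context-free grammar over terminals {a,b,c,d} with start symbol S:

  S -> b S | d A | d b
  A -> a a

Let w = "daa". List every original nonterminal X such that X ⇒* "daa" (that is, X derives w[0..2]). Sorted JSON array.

Convert to CNF:
  S -> T1 S | T2 A | T2 T1
  A -> T0 T0
  T0 -> a
  T1 -> b
  T2 -> d

Fill CYK table bottom-up (cells [i..j] with 0 ≤ i ≤ j ≤ 2 only):
  [0..0]={T2}  "d"  orig:{}
  [1..1]={T0}  "a"  orig:{}
  [2..2]={T0}  "a"  orig:{}
  [0..1]=∅  "da"
  [1..2]={A}  "aa"
  [0..2]={S}  "daa"

Original NTs in T[0,2] deriving "daa": ["S"]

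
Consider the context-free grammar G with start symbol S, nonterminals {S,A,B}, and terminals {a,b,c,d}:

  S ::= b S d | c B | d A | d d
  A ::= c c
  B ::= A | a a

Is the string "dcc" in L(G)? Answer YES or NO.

CNF form of G:
  S -> T0 B | T2 X4 | T3 A | T3 T3
  A -> T0 T0
  B -> T0 T0 | T1 T1
  T0 -> c
  T1 -> a
  T2 -> b
  T3 -> d
  X4 -> S T3

CYK table (by increasing span):
  [0..0]={T3}  "d"  orig:{}
  [1..1]={T0}  "c"  orig:{}
  [2..2]={T0}  "c"  orig:{}
  [0..1]=∅  "dc"
  [1..2]={A,B}  "cc"
  [0..2]={S}  "dcc"

S ∈ T[0,2] ⇒ YES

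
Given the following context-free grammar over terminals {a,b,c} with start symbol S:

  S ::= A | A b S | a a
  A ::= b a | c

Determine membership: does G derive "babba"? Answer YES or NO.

CNF form of G:
  S -> A X2 | T0 T1 | T1 T1 | c
  A -> T0 T1 | c
  T0 -> b
  T1 -> a
  X2 -> T0 S

Fill CYK table bottom-up:
  T[0,0] 'b' = {T0}  orig:{}
  T[1,1] 'a' = {T1}  orig:{}
  T[2,2] 'b' = {T0}  orig:{}
  T[3,3] 'b' = {T0}  orig:{}
  T[4,4] 'a' = {T1}  orig:{}
  T[0,1] 'ba' = {A,S}
  T[1,2] 'ab' = ∅
  T[2,3] 'bb' = ∅
  T[3,4] 'ba' = {A,S}
  T[0,2] 'bab' = ∅
  T[1,3] 'abb' = ∅
  T[2,4] 'bba' = {X2}  orig:{}
  T[0,3] 'babb' = ∅
  T[1,4] 'abba' = ∅
  T[0,4] 'babba' = {S}

S ∈ T[0,4] ⇒ YES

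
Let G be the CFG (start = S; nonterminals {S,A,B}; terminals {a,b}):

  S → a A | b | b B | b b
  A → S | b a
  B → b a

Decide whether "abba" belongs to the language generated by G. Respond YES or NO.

CNF form of G:
  S -> T0 A | T1 B | T1 T1 | b
  A -> T0 A | T1 B | T1 T0 | T1 T1 | b
  B -> T1 T0
  T0 -> a
  T1 -> b

Fill CYK table bottom-up:
  cell(0,0) a: {T0}  orig:{}
  cell(1,1) b: {A,S,T1}  orig:{A,S}
  cell(2,2) b: {A,S,T1}  orig:{A,S}
  cell(3,3) a: {T0}  orig:{}
  cell(0,1) ab: {A,S}
  cell(1,2) bb: {A,S}
  cell(2,3) ba: {A,B}
  cell(0,2) abb: {A,S}
  cell(1,3) bba: {A,S}
  cell(0,3) abba: {A,S}

S ∈ T[0,3] ⇒ YES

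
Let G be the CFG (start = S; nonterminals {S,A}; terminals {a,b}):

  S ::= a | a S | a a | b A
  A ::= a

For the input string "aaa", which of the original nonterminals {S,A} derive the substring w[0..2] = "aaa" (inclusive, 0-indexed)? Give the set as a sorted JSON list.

CNF form of G:
  S -> T0 S | T0 T0 | T1 A | a
  A -> a
  T0 -> a
  T1 -> b

CYK table (by increasing span) (cells [i..j] with 0 ≤ i ≤ j ≤ 2 only):
  cell(0,0) a: {A,S,T0}  orig:{A,S}
  cell(1,1) a: {A,S,T0}  orig:{A,S}
  cell(2,2) a: {A,S,T0}  orig:{A,S}
  cell(0,1) aa: {S}
  cell(1,2) aa: {S}
  cell(0,2) aaa: {S}

Original NTs in T[0,2] deriving "aaa": ["S"]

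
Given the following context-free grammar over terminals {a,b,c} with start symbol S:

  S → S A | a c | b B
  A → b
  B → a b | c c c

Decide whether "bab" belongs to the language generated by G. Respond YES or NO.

CNF form of G:
  S -> S A | T0 T2 | T1 B
  A -> b
  B -> T0 T1 | T2 X3
  T0 -> a
  T1 -> b
  T2 -> c
  X3 -> T2 T2

CYK table (by increasing span):
  cell(0,0) b: {A,T1}  orig:{A}
  cell(1,1) a: {T0}  orig:{}
  cell(2,2) b: {A,T1}  orig:{A}
  cell(0,1) ba: ∅
  cell(1,2) ab: {B}
  cell(0,2) bab: {S}

S ∈ T[0,2] ⇒ YES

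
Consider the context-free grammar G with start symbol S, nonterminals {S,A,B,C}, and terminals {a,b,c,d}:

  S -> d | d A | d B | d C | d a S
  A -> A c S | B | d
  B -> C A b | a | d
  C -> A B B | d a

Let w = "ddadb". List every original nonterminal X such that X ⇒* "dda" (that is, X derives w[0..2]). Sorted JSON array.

Convert to CNF:
  S -> T2 A | T2 B | T2 C | T2 X8 | d
  A -> A X4 | C X5 | a | d
  B -> C X6 | a | d
  C -> A X7 | T2 T3
  T0 -> c
  T1 -> b
  T2 -> d
  T3 -> a
  X4 -> T0 S
  X5 -> A T1
  X6 -> A T1
  X7 -> B B
  X8 -> T3 S

CYK table (by increasing span), restricted to cells inside w[0..2]:
  cell(0,0) d: {A,B,S,T2}  orig:{A,B,S}
  cell(1,1) d: {A,B,S,T2}  orig:{A,B,S}
  cell(2,2) a: {A,B,T3}  orig:{A,B}
  cell(0,1) dd: {S,X7}  orig:{S}
  cell(1,2) da: {C,S,X7}  orig:{C,S}
  cell(0,2) dda: {C,S}

Original NTs in T[0,2] deriving "dda": ["C", "S"]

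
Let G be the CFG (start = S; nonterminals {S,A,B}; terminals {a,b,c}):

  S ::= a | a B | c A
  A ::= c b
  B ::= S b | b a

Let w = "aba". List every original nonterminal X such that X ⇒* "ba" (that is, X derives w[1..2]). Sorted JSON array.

Convert to CNF:
  S -> T0 A | T2 B | a
  A -> T0 T1
  B -> S T1 | T1 T2
  T0 -> c
  T1 -> b
  T2 -> a

Fill CYK table bottom-up (cells [i..j] with 1 ≤ i ≤ j ≤ 2 only):
  [1..1]={T1}  "b"  orig:{}
  [2..2]={S,T2}  "a"  orig:{S}
  [1..2]={B}  "ba"

Original NTs in T[1,2] deriving "ba": ["B"]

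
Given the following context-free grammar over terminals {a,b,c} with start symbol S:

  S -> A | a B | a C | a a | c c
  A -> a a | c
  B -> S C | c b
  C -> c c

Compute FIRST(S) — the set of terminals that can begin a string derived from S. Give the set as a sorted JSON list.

FIRST iteration:
pass 1:
  A via A→a a: +{a}
  A via A→c: +{c}
  B via B→c b: +{c}
  C via C→c c: +{c}
  S via S→A: +{a,c}
  S: {a,c}  A: {a,c}  B: {c}  C: {c}
pass 2:
  B via B→S C: +{a}
  S: {a,c}  A: {a,c}  B: {a,c}  C: {c}
pass 3: — fixpoint
  S: {a,c}  A: {a,c}  B: {a,c}  C: {c}

FIRST(S) = ["a", "c"]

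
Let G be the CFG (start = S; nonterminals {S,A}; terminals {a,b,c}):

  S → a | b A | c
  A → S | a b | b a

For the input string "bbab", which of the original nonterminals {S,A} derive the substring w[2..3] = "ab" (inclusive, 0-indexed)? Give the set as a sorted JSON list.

Convert to CNF:
  S -> T1 A | a | c
  A -> T0 T1 | T1 A | T1 T0 | a | c
  T0 -> a
  T1 -> b

CYK fill (cells [i..j] with 2 ≤ i ≤ j ≤ 3 only):
  cell(2,2) a: {A,S,T0}  orig:{A,S}
  cell(3,3) b: {T1}  orig:{}
  cell(2,3) ab: {A}

Original NTs in T[2,3] deriving "ab": ["A"]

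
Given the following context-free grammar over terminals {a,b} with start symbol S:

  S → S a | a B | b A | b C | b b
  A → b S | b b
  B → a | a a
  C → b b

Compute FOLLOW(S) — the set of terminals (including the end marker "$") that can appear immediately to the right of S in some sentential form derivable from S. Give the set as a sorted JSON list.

Compute FIRST by fixpoint:
iter 1:
  A via A→b S: +{b}
  B via B→a: +{a}
  C via C→b b: +{b}
  S via S→a B: +{a}
  S via S→b A: +{b}
  FIRST(S)={a,b}  FIRST(A)={b}  FIRST(B)={a}  FIRST(C)={b}
iter 2: done
  FIRST(S)={a,b}  FIRST(A)={b}  FIRST(B)={a}  FIRST(C)={b}

FOLLOW iteration:
FOLLOW(S) := {$}
iter 1:
  S→S a: FOLLOW(S) ⊇ FIRST(a) = {a}; new: +{a}
  S→a B: FOLLOW(B) ⊇ FOLLOW(S) ⊇ {$,a}; new: +{$,a}
  S→b A: FOLLOW(A) ⊇ FOLLOW(S) ⊇ {$,a}; new: +{$,a}
  S→b C: FOLLOW(C) ⊇ FOLLOW(S) ⊇ {$,a}; new: +{$,a}
  FOLLOW(S)={$,a}  FOLLOW(A)={$,a}  FOLLOW(B)={$,a}  FOLLOW(C)={$,a}
iter 2: — fixpoint
  FOLLOW(S)={$,a}  FOLLOW(A)={$,a}  FOLLOW(B)={$,a}  FOLLOW(C)={$,a}

FOLLOW(S) = ["$", "a"]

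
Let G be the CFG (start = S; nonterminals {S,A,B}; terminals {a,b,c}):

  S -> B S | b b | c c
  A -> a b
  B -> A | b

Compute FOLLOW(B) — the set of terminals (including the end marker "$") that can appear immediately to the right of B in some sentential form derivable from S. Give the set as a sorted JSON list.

Compute FIRST by fixpoint:
round 1:
  A via A→a b: +{a}
  B via B→A: +{a}
  B via B→b: +{b}
  S via S→B S: +{a,b}
  S via S→c c: +{c}
  FIRST(S)={a,b,c}  FIRST(A)={a}  FIRST(B)={a,b}
round 2: done
  FIRST(S)={a,b,c}  FIRST(A)={a}  FIRST(B)={a,b}

FOLLOW sets:
FOLLOW(S) := {$}
iter 1:
  S→B S: FOLLOW(B) ⊇ FIRST(S) = {a,b,c}; new: +{a,b,c}
  S: {$}  A: {}  B: {a,b,c}
iter 2:
  B→A: FOLLOW(A) ⊇ FOLLOW(B) ⊇ {a,b,c}; new: +{a,b,c}
  S: {$}  A: {a,b,c}  B: {a,b,c}
iter 3: done
  S: {$}  A: {a,b,c}  B: {a,b,c}

FOLLOW(B) = ["a", "b", "c"]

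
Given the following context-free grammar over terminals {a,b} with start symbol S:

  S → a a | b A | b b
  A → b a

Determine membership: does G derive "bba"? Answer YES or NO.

CNF form of G:
  S -> T0 A | T0 T0 | T1 T1
  A -> T0 T1
  T0 -> b
  T1 -> a

CYK table (by increasing span):
  [0..0]={T0}  "b"  orig:{}
  [1..1]={T0}  "b"  orig:{}
  [2..2]={T1}  "a"  orig:{}
  [0..1]={S}  "bb"
  [1..2]={A}  "ba"
  [0..2]={S}  "bba"

S ∈ T[0,2] ⇒ YES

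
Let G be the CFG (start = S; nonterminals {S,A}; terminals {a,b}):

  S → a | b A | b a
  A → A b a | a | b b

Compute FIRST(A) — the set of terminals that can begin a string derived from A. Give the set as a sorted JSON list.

FIRST sets, iterate to fixpoint:
iter 1:
  A via A→a: +{a}
  A via A→b b: +{b}
  S via S→a: +{a}
  S via S→b A: +{b}
  S: {a,b}  A: {a,b}
iter 2: — fixpoint
  S: {a,b}  A: {a,b}

FIRST(A) = ["a", "b"]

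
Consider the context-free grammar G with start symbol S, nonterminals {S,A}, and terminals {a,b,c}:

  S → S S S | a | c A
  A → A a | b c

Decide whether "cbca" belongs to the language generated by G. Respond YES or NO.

Convert to CNF:
  S -> S X3 | T2 A | a
  A -> A T0 | T1 T2
  T0 -> a
  T1 -> b
  T2 -> c
  X3 -> S S

Fill CYK table bottom-up:
  cell(0,0) c: {T2}  orig:{}
  cell(1,1) b: {T1}  orig:{}
  cell(2,2) c: {T2}  orig:{}
  cell(3,3) a: {S,T0}  orig:{S}
  cell(0,1) cb: ∅
  cell(1,2) bc: {A}
  cell(2,3) ca: ∅
  cell(0,2) cbc: {S}
  cell(1,3) bca: {A}
  cell(0,3) cbca: {S,X3}  orig:{S}

S ∈ T[0,3] ⇒ YES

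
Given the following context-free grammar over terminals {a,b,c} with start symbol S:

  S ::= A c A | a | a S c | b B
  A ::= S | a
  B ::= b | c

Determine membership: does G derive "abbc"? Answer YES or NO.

Convert to CNF:
  S -> A X5 | T1 X6 | T2 B | a
  A -> A X3 | T1 X4 | T2 B | a
  B -> b | c
  T0 -> c
  T1 -> a
  T2 -> b
  X3 -> T0 A
  X4 -> S T0
  X5 -> T0 A
  X6 -> S T0

Fill CYK table bottom-up:
  cell(0,0) a: {A,S,T1}  orig:{A,S}
  cell(1,1) b: {B,T2}  orig:{B}
  cell(2,2) b: {B,T2}  orig:{B}
  cell(3,3) c: {B,T0}  orig:{B}
  cell(0,1) ab: ∅
  cell(1,2) bb: {A,S}
  cell(2,3) bc: {A,S}
  cell(0,2) abb: ∅
  cell(1,3) bbc: {X4,X6}  orig:{}
  cell(0,3) abbc: {A,S}

S ∈ T[0,3] ⇒ YES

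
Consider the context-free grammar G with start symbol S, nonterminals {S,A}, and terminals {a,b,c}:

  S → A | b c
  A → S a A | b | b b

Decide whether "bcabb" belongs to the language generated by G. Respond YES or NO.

Convert to CNF:
  S -> S X4 | T1 T1 | T1 T2 | b
  A -> S X3 | T1 T1 | b
  T0 -> a
  T1 -> b
  T2 -> c
  X3 -> T0 A
  X4 -> T0 A

Fill CYK table bottom-up:
  cell(0,0) b: {A,S,T1}  orig:{A,S}
  cell(1,1) c: {T2}  orig:{}
  cell(2,2) a: {T0}  orig:{}
  cell(3,3) b: {A,S,T1}  orig:{A,S}
  cell(4,4) b: {A,S,T1}  orig:{A,S}
  cell(0,1) bc: {S}
  cell(1,2) ca: ∅
  cell(2,3) ab: {X3,X4}  orig:{}
  cell(3,4) bb: {A,S}
  cell(0,2) bca: ∅
  cell(1,3) cab: ∅
  cell(2,4) abb: {X3,X4}  orig:{}
  cell(0,3) bcab: {A,S}
  cell(1,4) cabb: ∅
  cell(0,4) bcabb: {A,S}

S ∈ T[0,4] ⇒ YES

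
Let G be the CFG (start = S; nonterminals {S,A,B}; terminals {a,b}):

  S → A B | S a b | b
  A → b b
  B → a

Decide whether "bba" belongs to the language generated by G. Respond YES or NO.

Convert to CNF:
  S -> A B | S X2 | b
  A -> T0 T0
  B -> a
  T0 -> b
  T1 -> a
  X2 -> T1 T0

CYK table (by increasing span):
  T[0,0] 'b' = {S,T0}  orig:{S}
  T[1,1] 'b' = {S,T0}  orig:{S}
  T[2,2] 'a' = {B,T1}  orig:{B}
  T[0,1] 'bb' = {A}
  T[1,2] 'ba' = ∅
  T[0,2] 'bba' = {S}

S ∈ T[0,2] ⇒ YES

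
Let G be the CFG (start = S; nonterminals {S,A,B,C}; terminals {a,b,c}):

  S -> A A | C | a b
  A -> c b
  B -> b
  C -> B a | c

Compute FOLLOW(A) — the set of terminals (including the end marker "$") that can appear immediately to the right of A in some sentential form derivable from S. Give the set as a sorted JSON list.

Compute FIRST by fixpoint:
pass 1:
  A via A→c b: +{c}
  B via B→b: +{b}
  C via C→B a: +{b}
  C via C→c: +{c}
  S via S→A A: +{c}
  S via S→C: +{b}
  S via S→a b: +{a}
  S: {a,b,c}  A: {c}  B: {b}  C: {b,c}
pass 2: (stable)
  S: {a,b,c}  A: {c}  B: {b}  C: {b,c}

FOLLOW sets:
initialize: $ ∈ FOLLOW(S)
iter 1:
  C→B a: FOLLOW(B) ⊇ FIRST(a) = {a}; new: +{a}
  S→A A: FOLLOW(A) ⊇ FIRST(A) = {c}; new: +{c}
  S→A A: FOLLOW(A) ⊇ FOLLOW(S) ⊇ {$}; new: +{$}
  S→C: FOLLOW(C) ⊇ FOLLOW(S) ⊇ {$}; new: +{$}
  FOLLOW(S)={$}  FOLLOW(A)={$,c}  FOLLOW(B)={a}  FOLLOW(C)={$}
iter 2: (stable)
  FOLLOW(S)={$}  FOLLOW(A)={$,c}  FOLLOW(B)={a}  FOLLOW(C)={$}

FOLLOW(A) = ["$", "c"]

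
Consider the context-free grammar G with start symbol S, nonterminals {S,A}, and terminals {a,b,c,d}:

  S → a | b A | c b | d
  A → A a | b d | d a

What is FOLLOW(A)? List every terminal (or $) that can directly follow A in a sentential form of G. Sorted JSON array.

FIRST iteration:
pass 1:
  A via A→b d: +{b}
  A via A→d a: +{d}
  S via S→a: +{a}
  S via S→b A: +{b}
  S via S→c b: +{c}
  S via S→d: +{d}
  FIRST(S)={a,b,c,d}  FIRST(A)={b,d}
pass 2: done
  FIRST(S)={a,b,c,d}  FIRST(A)={b,d}

FOLLOW iteration:
FOLLOW(S) := {$}
round 1:
  A→A a: FOLLOW(A) ⊇ FIRST(a) = {a}; new: +{a}
  S→b A: FOLLOW(A) ⊇ FOLLOW(S) ⊇ {$}; new: +{$}
  FOLLOW(S)={$}  FOLLOW(A)={$,a}
round 2: done
  FOLLOW(S)={$}  FOLLOW(A)={$,a}

FOLLOW(A) = ["$", "a"]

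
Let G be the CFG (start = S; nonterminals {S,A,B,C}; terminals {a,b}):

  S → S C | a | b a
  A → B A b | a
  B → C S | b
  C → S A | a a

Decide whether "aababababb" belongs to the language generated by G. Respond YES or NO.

Convert to CNF:
  S -> S C | T0 T1 | a
  A -> B X2 | a
  B -> C S | b
  C -> S A | T1 T1
  T0 -> b
  T1 -> a
  X2 -> A T0

CYK fill:
  T[0,0] 'a' = {A,S,T1}  orig:{A,S}
  T[1,1] 'a' = {A,S,T1}  orig:{A,S}
  T[2,2] 'b' = {B,T0}  orig:{B}
  T[3,3] 'a' = {A,S,T1}  orig:{A,S}
  T[4,4] 'b' = {B,T0}  orig:{B}
  T[5,5] 'a' = {A,S,T1}  orig:{A,S}
  T[6,6] 'b' = {B,T0}  orig:{B}
  T[7,7] 'a' = {A,S,T1}  orig:{A,S}
  T[8,8] 'b' = {B,T0}  orig:{B}
  T[9,9] 'b' = {B,T0}  orig:{B}
  T[0,1] 'aa' = {C}
  T[1,2] 'ab' = {X2}  orig:{}
  T[2,3] 'ba' = {S}
  T[3,4] 'ab' = {X2}  orig:{}
  T[4,5] 'ba' = {S}
  T[5,6] 'ab' = {X2}  orig:{}
  T[6,7] 'ba' = {S}
  T[7,8] 'ab' = {X2}  orig:{}
  T[8,9] 'bb' = ∅
  T[0,2] 'aab' = ∅
  T[1,3] 'aba' = ∅
  T[2,4] 'bab' = {A}
  T[3,5] 'aba' = ∅
  T[4,6] 'bab' = {A}
  T[5,7] 'aba' = ∅
  T[6,8] 'bab' = {A}
  T[7,9] 'abb' = ∅
  T[0,3] 'aaba' = {B}
  T[1,4] 'abab' = {C}
  T[2,5] 'baba' = ∅
  T[3,6] 'abab' = {C}
  T[4,7] 'baba' = ∅
  T[5,8] 'abab' = {C}
  T[6,9] 'babb' = {X2}  orig:{}
  T[0,4] 'aabab' = {S}
  T[1,5] 'ababa' = {B}
  T[2,6] 'babab' = {C}
  T[3,7] 'ababa' = {B}
  T[4,8] 'babab' = {C}
  T[5,9] 'ababb' = ∅
  T[0,5] 'aababa' = {C}
  T[1,6] 'ababab' = {S}
  T[2,7] 'bababa' = {B}
  T[3,8] 'ababab' = {S}
  T[4,9] 'bababb' = ∅
  T[0,6] 'aababab' = ∅
  T[1,7] 'abababa' = {C}
  T[2,8] 'bababab' = {S}
  T[3,9] 'abababb' = ∅
  T[0,7] 'aabababa' = {B,S}
  T[1,8] 'abababab' = ∅
  T[2,9] 'babababb' = ∅
  T[0,8] 'aabababab' = {B,S}
  T[1,9] 'ababababb' = {A}
  T[0,9] 'aababababb' = {C}

S ∉ T[0,9] ⇒ NO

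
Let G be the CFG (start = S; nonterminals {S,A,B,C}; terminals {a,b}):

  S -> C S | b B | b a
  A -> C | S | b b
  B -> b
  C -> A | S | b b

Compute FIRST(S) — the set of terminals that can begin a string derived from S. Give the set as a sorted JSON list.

Compute FIRST by fixpoint:
[1]
  A via A→b b: +{b}
  B via B→b: +{b}
  C via C→A: +{b}
  S via S→C S: +{b}
  FIRST[S]={b}  FIRST[A]={b}  FIRST[B]={b}  FIRST[C]={b}
[2] (stable)
  FIRST[S]={b}  FIRST[A]={b}  FIRST[B]={b}  FIRST[C]={b}

FIRST(S) = ["b"]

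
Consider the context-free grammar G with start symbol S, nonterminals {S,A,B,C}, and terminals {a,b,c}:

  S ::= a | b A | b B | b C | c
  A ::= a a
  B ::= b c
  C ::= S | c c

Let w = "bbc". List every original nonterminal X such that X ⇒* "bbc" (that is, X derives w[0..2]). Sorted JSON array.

Convert to CNF:
  S -> T1 A | T1 B | T1 C | a | c
  A -> T0 T0
  B -> T1 T2
  C -> T1 A | T1 B | T1 C | T2 T2 | a | c
  T0 -> a
  T1 -> b
  T2 -> c

CYK fill — only the sub-triangle for w[0..2]:
  T[0,0] 'b' = {T1}  orig:{}
  T[1,1] 'b' = {T1}  orig:{}
  T[2,2] 'c' = {C,S,T2}  orig:{C,S}
  T[0,1] 'bb' = ∅
  T[1,2] 'bc' = {B,C,S}
  T[0,2] 'bbc' = {C,S}

Original NTs in T[0,2] deriving "bbc": ["C", "S"]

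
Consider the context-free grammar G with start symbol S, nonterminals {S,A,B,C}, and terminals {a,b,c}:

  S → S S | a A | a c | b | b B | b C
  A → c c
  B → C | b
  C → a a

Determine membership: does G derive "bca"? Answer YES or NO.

CNF form of G:
  S -> S S | T1 A | T1 T0 | T2 B | T2 C | b
  A -> T0 T0
  B -> T1 T1 | b
  C -> T1 T1
  T0 -> c
  T1 -> a
  T2 -> b

CYK table (by increasing span):
  T[0,0] 'b' = {B,S,T2}  orig:{B,S}
  T[1,1] 'c' = {T0}  orig:{}
  T[2,2] 'a' = {T1}  orig:{}
  T[0,1] 'bc' = ∅
  T[1,2] 'ca' = ∅
  T[0,2] 'bca' = ∅

S ∉ T[0,2] ⇒ NO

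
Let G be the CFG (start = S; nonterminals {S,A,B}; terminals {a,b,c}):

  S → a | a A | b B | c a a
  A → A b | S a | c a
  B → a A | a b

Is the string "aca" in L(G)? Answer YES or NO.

CNF form of G:
  S -> T0 B | T1 A | T2 X3 | a
  A -> A T0 | S T1 | T2 T1
  B -> T1 A | T1 T0
  T0 -> b
  T1 -> a
  T2 -> c
  X3 -> T1 T1

Fill CYK table bottom-up:
  [0..0]={S,T1}  "a"  orig:{S}
  [1..1]={T2}  "c"  orig:{}
  [2..2]={S,T1}  "a"  orig:{S}
  [0..1]=∅  "ac"
  [1..2]={A}  "ca"
  [0..2]={B,S}  "aca"

S ∈ T[0,2] ⇒ YES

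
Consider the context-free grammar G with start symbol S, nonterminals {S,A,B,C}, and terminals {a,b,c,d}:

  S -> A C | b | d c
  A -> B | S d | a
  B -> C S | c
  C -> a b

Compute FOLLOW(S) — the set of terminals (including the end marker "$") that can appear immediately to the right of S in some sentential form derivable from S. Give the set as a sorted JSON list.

FIRST iteration:
[1]
  A via A→a: +{a}
  B via B→c: +{c}
  C via C→a b: +{a}
  S via S→A C: +{a}
  S via S→b: +{b}
  S via S→d c: +{d}
  S: {a,b,d}  A: {a}  B: {c}  C: {a}
[2]
  A via A→B: +{c}
  A via A→S d: +{b,d}
  B via B→C S: +{a}
  S via S→A C: +{c}
  S: {a,b,c,d}  A: {a,b,c,d}  B: {a,c}  C: {a}
[3] (stable)
  S: {a,b,c,d}  A: {a,b,c,d}  B: {a,c}  C: {a}

Compute FOLLOW by fixpoint:
initialize: $ ∈ FOLLOW(S)
iter 1:
  A→S d: FOLLOW(S) ⊇ FIRST(d) = {d}; new: +{d}
  B→C S: FOLLOW(C) ⊇ FIRST(S) = {a,b,c,d}; new: +{a,b,c,d}
  S→A C: FOLLOW(A) ⊇ FIRST(C) = {a}; new: +{a}
  S→A C: FOLLOW(C) ⊇ FOLLOW(S) ⊇ {$,d}; new: +{$}
  S: {$,d}  A: {a}  B: {}  C: {$,a,b,c,d}
iter 2:
  A→B: FOLLOW(B) ⊇ FOLLOW(A) ⊇ {a}; new: +{a}
  B→C S: FOLLOW(S) ⊇ FOLLOW(B) ⊇ {a}; new: +{a}
  S: {$,a,d}  A: {a}  B: {a}  C: {$,a,b,c,d}
iter 3: done
  S: {$,a,d}  A: {a}  B: {a}  C: {$,a,b,c,d}

FOLLOW(S) = ["$", "a", "d"]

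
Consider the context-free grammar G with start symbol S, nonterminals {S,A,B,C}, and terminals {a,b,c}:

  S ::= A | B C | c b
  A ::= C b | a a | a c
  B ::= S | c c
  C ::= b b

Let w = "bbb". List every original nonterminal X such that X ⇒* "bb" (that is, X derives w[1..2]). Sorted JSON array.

Convert to CNF:
  S -> B C | C T0 | T1 T1 | T1 T2 | T2 T0
  A -> C T0 | T1 T1 | T1 T2
  B -> B C | C T0 | T1 T1 | T1 T2 | T2 T0 | T2 T2
  C -> T0 T0
  T0 -> b
  T1 -> a
  T2 -> c

CYK table (by increasing span) — only the sub-triangle for w[1..2]:
  T[1,1] 'b' = {T0}  orig:{}
  T[2,2] 'b' = {T0}  orig:{}
  T[1,2] 'bb' = {C}

Original NTs in T[1,2] deriving "bb": ["C"]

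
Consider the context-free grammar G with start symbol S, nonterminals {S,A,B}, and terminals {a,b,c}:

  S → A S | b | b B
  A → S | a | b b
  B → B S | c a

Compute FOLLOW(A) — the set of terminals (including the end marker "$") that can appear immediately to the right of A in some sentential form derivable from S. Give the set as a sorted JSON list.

FIRST iteration:
pass 1:
  A via A→a: +{a}
  A via A→b b: +{b}
  B via B→c a: +{c}
  S via S→A S: +{a,b}
  FIRST(S)={a,b}  FIRST(A)={a,b}  FIRST(B)={c}
pass 2: (stable)
  FIRST(S)={a,b}  FIRST(A)={a,b}  FIRST(B)={c}

FOLLOW sets:
FOLLOW(S) := {$}
[1]
  B→B S: FOLLOW(B) ⊇ FIRST(S) = {a,b}; new: +{a,b}
  B→B S: FOLLOW(S) ⊇ FOLLOW(B) ⊇ {a,b}; new: +{a,b}
  S→A S: FOLLOW(A) ⊇ FIRST(S) = {a,b}; new: +{a,b}
  S→b B: FOLLOW(B) ⊇ FOLLOW(S) ⊇ {$,a,b}; new: +{$}
  FOLLOW(S)={$,a,b}  FOLLOW(A)={a,b}  FOLLOW(B)={$,a,b}
[2] (stable)
  FOLLOW(S)={$,a,b}  FOLLOW(A)={a,b}  FOLLOW(B)={$,a,b}

FOLLOW(A) = ["a", "b"]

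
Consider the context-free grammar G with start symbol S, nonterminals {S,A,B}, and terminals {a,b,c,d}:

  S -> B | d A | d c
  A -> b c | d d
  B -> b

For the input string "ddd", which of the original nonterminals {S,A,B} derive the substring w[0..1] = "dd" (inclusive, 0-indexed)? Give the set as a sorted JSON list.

Convert to CNF:
  S -> T2 A | T2 T1 | b
  A -> T0 T1 | T2 T2
  B -> b
  T0 -> b
  T1 -> c
  T2 -> d

CYK fill — only the sub-triangle for w[0..1]:
  cell(0,0) d: {T2}  orig:{}
  cell(1,1) d: {T2}  orig:{}
  cell(0,1) dd: {A}

Original NTs in T[0,1] deriving "dd": ["A"]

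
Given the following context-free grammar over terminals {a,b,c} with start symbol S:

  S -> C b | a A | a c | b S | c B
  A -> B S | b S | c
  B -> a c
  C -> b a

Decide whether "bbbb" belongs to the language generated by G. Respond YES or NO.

CNF form of G:
  S -> C T0 | T0 S | T1 A | T1 T2 | T2 B
  A -> B S | T0 S | c
  B -> T1 T2
  C -> T0 T1
  T0 -> b
  T1 -> a
  T2 -> c

CYK fill:
  [0..0]={T0}  "b"  orig:{}
  [1..1]={T0}  "b"  orig:{}
  [2..2]={T0}  "b"  orig:{}
  [3..3]={T0}  "b"  orig:{}
  [0..1]=∅  "bb"
  [1..2]=∅  "bb"
  [2..3]=∅  "bb"
  [0..2]=∅  "bbb"
  [1..3]=∅  "bbb"
  [0..3]=∅  "bbbb"

S ∉ T[0,3] ⇒ NO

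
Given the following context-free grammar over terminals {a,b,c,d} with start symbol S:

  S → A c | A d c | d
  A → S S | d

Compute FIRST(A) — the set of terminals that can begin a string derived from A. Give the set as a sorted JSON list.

Compute FIRST by fixpoint:
iter 1:
  A via A→d: +{d}
  S via S→A c: +{d}
  FIRST[S]={d}  FIRST[A]={d}
iter 2: done
  FIRST[S]={d}  FIRST[A]={d}

FIRST(A) = ["d"]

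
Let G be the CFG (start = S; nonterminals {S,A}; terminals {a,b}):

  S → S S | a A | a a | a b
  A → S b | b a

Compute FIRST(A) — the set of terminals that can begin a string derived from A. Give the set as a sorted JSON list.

Compute FIRST by fixpoint:
round 1:
  A via A→b a: +{b}
  S via S→a A: +{a}
  FIRST[S]={a}  FIRST[A]={b}
round 2:
  A via A→S b: +{a}
  FIRST[S]={a}  FIRST[A]={a,b}
round 3: (stable)
  FIRST[S]={a}  FIRST[A]={a,b}

FIRST(A) = ["a", "b"]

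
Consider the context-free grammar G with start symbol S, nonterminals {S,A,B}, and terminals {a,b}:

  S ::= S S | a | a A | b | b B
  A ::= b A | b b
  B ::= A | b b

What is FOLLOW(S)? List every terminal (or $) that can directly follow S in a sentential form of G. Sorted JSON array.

FIRST sets, iterate to fixpoint:
[1]
  A via A→b A: +{b}
  B via B→A: +{b}
  S via S→a: +{a}
  S via S→b: +{b}
  FIRST(S)={a,b}  FIRST(A)={b}  FIRST(B)={b}
[2] (stable)
  FIRST(S)={a,b}  FIRST(A)={b}  FIRST(B)={b}

Compute FOLLOW by fixpoint:
initialize: $ ∈ FOLLOW(S)
iter 1:
  S→S S: FOLLOW(S) ⊇ FIRST(S) = {a,b}; new: +{a,b}
  S→a A: FOLLOW(A) ⊇ FOLLOW(S) ⊇ {$,a,b}; new: +{$,a,b}
  S→b B: FOLLOW(B) ⊇ FOLLOW(S) ⊇ {$,a,b}; new: +{$,a,b}
  FOLLOW[S]={$,a,b}  FOLLOW[A]={$,a,b}  FOLLOW[B]={$,a,b}
iter 2: done
  FOLLOW[S]={$,a,b}  FOLLOW[A]={$,a,b}  FOLLOW[B]={$,a,b}

FOLLOW(S) = ["$", "a", "b"]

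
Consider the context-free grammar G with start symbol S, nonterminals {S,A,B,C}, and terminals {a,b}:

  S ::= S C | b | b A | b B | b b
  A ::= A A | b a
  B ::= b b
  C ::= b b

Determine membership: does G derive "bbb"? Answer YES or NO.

CNF form of G:
  S -> S C | T0 A | T0 B | T0 T0 | b
  A -> A A | T0 T1
  B -> T0 T0
  C -> T0 T0
  T0 -> b
  T1 -> a

CYK table (by increasing span):
  [0..0]={S,T0}  "b"  orig:{S}
  [1..1]={S,T0}  "b"  orig:{S}
  [2..2]={S,T0}  "b"  orig:{S}
  [0..1]={B,C,S}  "bb"
  [1..2]={B,C,S}  "bb"
  [0..2]={S}  "bbb"

S ∈ T[0,2] ⇒ YES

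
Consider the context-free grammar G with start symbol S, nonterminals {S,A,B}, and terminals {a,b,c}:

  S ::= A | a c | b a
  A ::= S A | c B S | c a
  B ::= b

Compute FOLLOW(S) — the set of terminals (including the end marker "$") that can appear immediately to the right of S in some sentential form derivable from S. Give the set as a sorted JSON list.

FIRST sets, iterate to fixpoint:
pass 1:
  A via A→c B S: +{c}
  B via B→b: +{b}
  S via S→A: +{c}
  S via S→a c: +{a}
  S via S→b a: +{b}
  S: {a,b,c}  A: {c}  B: {b}
pass 2:
  A via A→S A: +{a,b}
  S: {a,b,c}  A: {a,b,c}  B: {b}
pass 3: (no change)
  S: {a,b,c}  A: {a,b,c}  B: {b}

FOLLOW iteration:
FOLLOW(S) := {$}
[1]
  A→S A: FOLLOW(S) ⊇ FIRST(A) = {a,b,c}; new: +{a,b,c}
  A→c B S: FOLLOW(B) ⊇ FIRST(S) = {a,b,c}; new: +{a,b,c}
  S→A: FOLLOW(A) ⊇ FOLLOW(S) ⊇ {$,a,b,c}; new: +{$,a,b,c}
  FOLLOW(S)={$,a,b,c}  FOLLOW(A)={$,a,b,c}  FOLLOW(B)={a,b,c}
[2] done
  FOLLOW(S)={$,a,b,c}  FOLLOW(A)={$,a,b,c}  FOLLOW(B)={a,b,c}

FOLLOW(S) = ["$", "a", "b", "c"]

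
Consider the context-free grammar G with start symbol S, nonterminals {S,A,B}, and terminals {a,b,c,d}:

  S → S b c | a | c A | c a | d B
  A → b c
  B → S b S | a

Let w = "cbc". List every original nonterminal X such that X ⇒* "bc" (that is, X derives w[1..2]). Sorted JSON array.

CNF form of G:
  S -> S X5 | T1 A | T1 T2 | T3 B | a
  A -> T0 T1
  B -> S X4 | a
  T0 -> b
  T1 -> c
  T2 -> a
  T3 -> d
  X4 -> T0 S
  X5 -> T0 T1

CYK fill, restricted to cells inside w[1..2]:
  T[1,1] 'b' = {T0}  orig:{}
  T[2,2] 'c' = {T1}  orig:{}
  T[1,2] 'bc' = {A,X5}  orig:{A}

Original NTs in T[1,2] deriving "bc": ["A"]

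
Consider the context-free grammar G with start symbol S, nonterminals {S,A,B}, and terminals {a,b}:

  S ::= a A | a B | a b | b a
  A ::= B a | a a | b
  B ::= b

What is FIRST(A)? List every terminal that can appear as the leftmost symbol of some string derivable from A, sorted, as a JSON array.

FIRST iteration:
round 1:
  A via A→a a: +{a}
  A via A→b: +{b}
  B via B→b: +{b}
  S via S→a A: +{a}
  S via S→b a: +{b}
  FIRST[S]={a,b}  FIRST[A]={a,b}  FIRST[B]={b}
round 2: (stable)
  FIRST[S]={a,b}  FIRST[A]={a,b}  FIRST[B]={b}

FIRST(A) = ["a", "b"]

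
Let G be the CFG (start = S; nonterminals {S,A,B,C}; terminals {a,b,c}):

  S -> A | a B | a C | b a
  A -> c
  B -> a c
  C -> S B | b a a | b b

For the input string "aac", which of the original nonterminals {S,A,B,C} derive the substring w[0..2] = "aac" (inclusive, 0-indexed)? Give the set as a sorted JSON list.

Convert to CNF:
  S -> T0 B | T0 C | T2 T0 | c
  A -> c
  B -> T0 T1
  C -> S B | T2 T2 | T2 X3
  T0 -> a
  T1 -> c
  T2 -> b
  X3 -> T0 T0

CYK fill, restricted to cells inside w[0..2]:
  [0..0]={T0}  "a"  orig:{}
  [1..1]={T0}  "a"  orig:{}
  [2..2]={A,S,T1}  "c"  orig:{A,S}
  [0..1]={X3}  "aa"  orig:{}
  [1..2]={B}  "ac"
  [0..2]={S}  "aac"

Original NTs in T[0,2] deriving "aac": ["S"]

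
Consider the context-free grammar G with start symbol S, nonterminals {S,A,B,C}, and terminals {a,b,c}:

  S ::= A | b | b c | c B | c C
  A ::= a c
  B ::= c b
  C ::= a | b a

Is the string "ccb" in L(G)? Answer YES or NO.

CNF form of G:
  S -> T0 T1 | T1 B | T1 C | T2 T1 | b
  A -> T0 T1
  B -> T1 T2
  C -> T2 T0 | a
  T0 -> a
  T1 -> c
  T2 -> b

CYK table (by increasing span):
  [0..0]={T1}  "c"  orig:{}
  [1..1]={T1}  "c"  orig:{}
  [2..2]={S,T2}  "b"  orig:{S}
  [0..1]=∅  "cc"
  [1..2]={B}  "cb"
  [0..2]={S}  "ccb"

S ∈ T[0,2] ⇒ YES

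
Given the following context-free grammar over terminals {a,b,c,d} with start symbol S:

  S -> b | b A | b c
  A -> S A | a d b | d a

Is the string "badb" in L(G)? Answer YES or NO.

Convert to CNF:
  S -> T2 A | T2 T3 | b
  A -> S A | T0 X4 | T1 T0
  T0 -> a
  T1 -> d
  T2 -> b
  T3 -> c
  X4 -> T1 T2

Fill CYK table bottom-up:
  T[0,0] 'b' = {S,T2}  orig:{S}
  T[1,1] 'a' = {T0}  orig:{}
  T[2,2] 'd' = {T1}  orig:{}
  T[3,3] 'b' = {S,T2}  orig:{S}
  T[0,1] 'ba' = ∅
  T[1,2] 'ad' = ∅
  T[2,3] 'db' = {X4}  orig:{}
  T[0,2] 'bad' = ∅
  T[1,3] 'adb' = {A}
  T[0,3] 'badb' = {A,S}

S ∈ T[0,3] ⇒ YES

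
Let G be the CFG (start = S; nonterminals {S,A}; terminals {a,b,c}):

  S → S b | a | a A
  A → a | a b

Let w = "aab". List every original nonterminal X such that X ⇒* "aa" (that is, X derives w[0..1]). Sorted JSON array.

CNF form of G:
  S -> S T1 | T0 A | a
  A -> T0 T1 | a
  T0 -> a
  T1 -> b

CYK fill, restricted to cells inside w[0..1]:
  T[0,0] 'a' = {A,S,T0}  orig:{A,S}
  T[1,1] 'a' = {A,S,T0}  orig:{A,S}
  T[0,1] 'aa' = {S}

Original NTs in T[0,1] deriving "aa": ["S"]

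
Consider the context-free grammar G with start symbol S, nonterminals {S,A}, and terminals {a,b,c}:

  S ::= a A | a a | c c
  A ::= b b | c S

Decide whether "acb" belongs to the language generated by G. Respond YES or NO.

CNF form of G:
  S -> T1 T1 | T2 A | T2 T2
  A -> T0 T0 | T1 S
  T0 -> b
  T1 -> c
  T2 -> a

Fill CYK table bottom-up:
  [0..0]={T2}  "a"  orig:{}
  [1..1]={T1}  "c"  orig:{}
  [2..2]={T0}  "b"  orig:{}
  [0..1]=∅  "ac"
  [1..2]=∅  "cb"
  [0..2]=∅  "acb"

S ∉ T[0,2] ⇒ NO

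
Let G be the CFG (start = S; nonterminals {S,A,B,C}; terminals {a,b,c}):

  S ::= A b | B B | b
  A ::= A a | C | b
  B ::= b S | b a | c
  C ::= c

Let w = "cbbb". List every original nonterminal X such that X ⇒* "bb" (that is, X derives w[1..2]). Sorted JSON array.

CNF form of G:
  S -> A T1 | B B | b
  A -> A T0 | b | c
  B -> T1 S | T1 T0 | c
  C -> c
  T0 -> a
  T1 -> b

Fill CYK table bottom-up (cells [i..j] with 1 ≤ i ≤ j ≤ 2 only):
  [1..1]={A,S,T1}  "b"  orig:{A,S}
  [2..2]={A,S,T1}  "b"  orig:{A,S}
  [1..2]={B,S}  "bb"

Original NTs in T[1,2] deriving "bb": ["B", "S"]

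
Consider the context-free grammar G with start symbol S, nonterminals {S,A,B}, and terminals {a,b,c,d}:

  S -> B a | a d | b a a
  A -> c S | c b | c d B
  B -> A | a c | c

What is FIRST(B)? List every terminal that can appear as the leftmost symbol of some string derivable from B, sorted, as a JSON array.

FIRST iteration:
round 1:
  A via A→c S: +{c}
  B via B→A: +{c}
  B via B→a c: +{a}
  S via S→B a: +{a,c}
  S via S→b a a: +{b}
  FIRST(S)={a,b,c}  FIRST(A)={c}  FIRST(B)={a,c}
round 2: — fixpoint
  FIRST(S)={a,b,c}  FIRST(A)={c}  FIRST(B)={a,c}

FIRST(B) = ["a", "c"]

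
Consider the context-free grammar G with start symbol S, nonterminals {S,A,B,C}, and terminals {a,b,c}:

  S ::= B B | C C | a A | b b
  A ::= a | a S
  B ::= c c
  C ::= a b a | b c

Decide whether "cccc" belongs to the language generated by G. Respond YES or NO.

Convert to CNF:
  S -> B B | C C | T0 A | T2 T2
  A -> T0 S | a
  B -> T1 T1
  C -> T0 X3 | T2 T1
  T0 -> a
  T1 -> c
  T2 -> b
  X3 -> T2 T0

CYK fill:
  cell(0,0) c: {T1}  orig:{}
  cell(1,1) c: {T1}  orig:{}
  cell(2,2) c: {T1}  orig:{}
  cell(3,3) c: {T1}  orig:{}
  cell(0,1) cc: {B}
  cell(1,2) cc: {B}
  cell(2,3) cc: {B}
  cell(0,2) ccc: ∅
  cell(1,3) ccc: ∅
  cell(0,3) cccc: {S}

S ∈ T[0,3] ⇒ YES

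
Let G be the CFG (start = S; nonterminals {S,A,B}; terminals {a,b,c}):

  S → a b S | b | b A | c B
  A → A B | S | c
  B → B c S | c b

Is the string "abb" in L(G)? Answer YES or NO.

Convert to CNF:
  S -> T0 X5 | T1 A | T2 B | b
  A -> A B | T0 X3 | T1 A | T2 B | b | c
  B -> B X4 | T2 T1
  T0 -> a
  T1 -> b
  T2 -> c
  X3 -> T1 S
  X4 -> T2 S
  X5 -> T1 S

CYK table (by increasing span):
  T[0,0] 'a' = {T0}  orig:{}
  T[1,1] 'b' = {A,S,T1}  orig:{A,S}
  T[2,2] 'b' = {A,S,T1}  orig:{A,S}
  T[0,1] 'ab' = ∅
  T[1,2] 'bb' = {A,S,X3,X5}  orig:{A,S}
  T[0,2] 'abb' = {A,S}

S ∈ T[0,2] ⇒ YES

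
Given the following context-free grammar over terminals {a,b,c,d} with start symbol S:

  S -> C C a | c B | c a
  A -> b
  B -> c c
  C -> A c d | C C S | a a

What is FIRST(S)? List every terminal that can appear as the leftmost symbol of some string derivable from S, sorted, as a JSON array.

FIRST sets, iterate to fixpoint:
pass 1:
  A via A→b: +{b}
  B via B→c c: +{c}
  C via C→A c d: +{b}
  C via C→a a: +{a}
  S via S→C C a: +{a,b}
  S via S→c B: +{c}
  S: {a,b,c}  A: {b}  B: {c}  C: {a,b}
pass 2: (stable)
  S: {a,b,c}  A: {b}  B: {c}  C: {a,b}

FIRST(S) = ["a", "b", "c"]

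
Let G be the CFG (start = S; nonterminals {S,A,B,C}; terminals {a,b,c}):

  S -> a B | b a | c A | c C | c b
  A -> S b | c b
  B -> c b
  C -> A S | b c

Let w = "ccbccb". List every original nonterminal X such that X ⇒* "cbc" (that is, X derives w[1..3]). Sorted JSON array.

CNF form of G:
  S -> T0 T2 | T1 A | T1 C | T1 T0 | T2 B
  A -> S T0 | T1 T0
  B -> T1 T0
  C -> A S | T0 T1
  T0 -> b
  T1 -> c
  T2 -> a

CYK fill (cells [i..j] with 1 ≤ i ≤ j ≤ 3 only):
  T[1,1] 'c' = {T1}  orig:{}
  T[2,2] 'b' = {T0}  orig:{}
  T[3,3] 'c' = {T1}  orig:{}
  T[1,2] 'cb' = {A,B,S}
  T[2,3] 'bc' = {C}
  T[1,3] 'cbc' = {S}

Original NTs in T[1,3] deriving "cbc": ["S"]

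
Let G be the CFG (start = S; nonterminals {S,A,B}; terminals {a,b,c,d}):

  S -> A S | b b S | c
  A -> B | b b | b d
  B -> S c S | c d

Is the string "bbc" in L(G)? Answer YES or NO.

Convert to CNF:
  S -> A S | T1 X5 | c
  A -> S X3 | T0 T2 | T1 T1 | T1 T2
  B -> S X4 | T0 T2
  T0 -> c
  T1 -> b
  T2 -> d
  X3 -> T0 S
  X4 -> T0 S
  X5 -> T1 S

CYK fill:
  cell(0,0) b: {T1}  orig:{}
  cell(1,1) b: {T1}  orig:{}
  cell(2,2) c: {S,T0}  orig:{S}
  cell(0,1) bb: {A}
  cell(1,2) bc: {X5}  orig:{}
  cell(0,2) bbc: {S}

S ∈ T[0,2] ⇒ YES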